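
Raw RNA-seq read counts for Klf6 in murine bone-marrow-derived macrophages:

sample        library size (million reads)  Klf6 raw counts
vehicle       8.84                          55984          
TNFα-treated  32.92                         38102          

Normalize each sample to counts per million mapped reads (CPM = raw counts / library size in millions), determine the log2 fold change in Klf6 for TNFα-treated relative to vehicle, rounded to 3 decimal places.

CPM(vehicle) = 55984 / 8.84 = 6333.0317
CPM(TNFα-treated) = 38102 / 32.92 = 1157.4119
Fold change = 1157.4119 / 6333.0317 = 0.18276
log2(0.18276) = -2.4520

-2.452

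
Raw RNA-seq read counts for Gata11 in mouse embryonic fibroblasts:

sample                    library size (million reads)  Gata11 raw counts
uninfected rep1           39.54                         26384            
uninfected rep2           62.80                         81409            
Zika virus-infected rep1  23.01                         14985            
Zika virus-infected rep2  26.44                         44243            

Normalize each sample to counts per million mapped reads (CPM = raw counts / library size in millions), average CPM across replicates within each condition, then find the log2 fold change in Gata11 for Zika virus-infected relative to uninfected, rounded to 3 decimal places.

0.243

CPM(uninfected rep1) = 26384 / 39.54 = 667.2736
CPM(uninfected rep2) = 81409 / 62.80 = 1296.3217
CPM(Zika virus-infected rep1) = 14985 / 23.01 = 651.2386
CPM(Zika virus-infected rep2) = 44243 / 26.44 = 1673.3359
mean CPM(uninfected) = 981.7977; mean CPM(Zika virus-infected) = 1162.2872
Fold change = 1162.2872 / 981.7977 = 1.18384
log2(1.18384) = 0.2435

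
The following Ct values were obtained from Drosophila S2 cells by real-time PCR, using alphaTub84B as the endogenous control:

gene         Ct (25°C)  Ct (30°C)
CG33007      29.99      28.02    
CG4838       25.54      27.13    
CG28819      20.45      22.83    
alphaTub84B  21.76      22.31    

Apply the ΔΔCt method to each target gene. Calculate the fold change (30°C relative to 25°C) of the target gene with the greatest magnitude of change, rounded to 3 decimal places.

5.736

CG33007: ΔΔCt = (28.02−22.31) − (29.99−21.76) = 5.71 − 8.23 = -2.52; fold change = 2^2.52 = 5.736
CG4838: ΔΔCt = (27.13−22.31) − (25.54−21.76) = 4.82 − 3.78 = 1.04; fold change = 2^-1.04 = 0.486
CG28819: ΔΔCt = (22.83−22.31) − (20.45−21.76) = 0.52 − (-1.31) = 1.83; fold change = 2^-1.83 = 0.281
CG33007 has the largest |ΔΔCt| = 2.52.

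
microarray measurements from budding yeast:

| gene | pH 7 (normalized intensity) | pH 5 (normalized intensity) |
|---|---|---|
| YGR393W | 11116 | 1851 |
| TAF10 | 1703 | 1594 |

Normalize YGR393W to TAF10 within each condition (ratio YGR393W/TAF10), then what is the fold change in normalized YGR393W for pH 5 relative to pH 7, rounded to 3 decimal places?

0.178

YGR393W/TAF10 (pH 7) = 11116 / 1703 = 6.5273
YGR393W/TAF10 (pH 5) = 1851 / 1594 = 1.1612
Fold change = 1.1612 / 6.5273 = 0.1779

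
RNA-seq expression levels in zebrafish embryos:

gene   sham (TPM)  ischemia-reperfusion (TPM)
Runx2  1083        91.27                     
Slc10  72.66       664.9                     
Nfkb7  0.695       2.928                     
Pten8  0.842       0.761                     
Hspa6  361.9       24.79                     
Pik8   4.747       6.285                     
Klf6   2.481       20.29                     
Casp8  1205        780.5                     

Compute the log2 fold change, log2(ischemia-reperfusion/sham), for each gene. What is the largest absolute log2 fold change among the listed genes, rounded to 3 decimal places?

log2(91.27/1083) = -3.569  (Runx2)
log2(664.9/72.66) = 3.194  (Slc10)
log2(2.928/0.695) = 2.075  (Nfkb7)
log2(0.761/0.842) = -0.146  (Pten8)
log2(24.79/361.9) = -3.868  (Hspa6)
log2(6.285/4.747) = 0.405  (Pik8)
log2(20.29/2.481) = 3.032  (Klf6)
log2(780.5/1205) = -0.627  (Casp8)
The largest magnitude belongs to Hspa6.

3.868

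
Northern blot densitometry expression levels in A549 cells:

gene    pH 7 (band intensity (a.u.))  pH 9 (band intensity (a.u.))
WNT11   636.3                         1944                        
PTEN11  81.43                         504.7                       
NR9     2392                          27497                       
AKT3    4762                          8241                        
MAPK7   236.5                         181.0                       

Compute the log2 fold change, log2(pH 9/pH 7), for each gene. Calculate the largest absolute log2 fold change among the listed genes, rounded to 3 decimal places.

3.523

log2(1944/636.3) = 1.611  (WNT11)
log2(504.7/81.43) = 2.632  (PTEN11)
log2(27497/2392) = 3.523  (NR9)
log2(8241/4762) = 0.791  (AKT3)
log2(181.0/236.5) = -0.386  (MAPK7)
The largest magnitude belongs to NR9.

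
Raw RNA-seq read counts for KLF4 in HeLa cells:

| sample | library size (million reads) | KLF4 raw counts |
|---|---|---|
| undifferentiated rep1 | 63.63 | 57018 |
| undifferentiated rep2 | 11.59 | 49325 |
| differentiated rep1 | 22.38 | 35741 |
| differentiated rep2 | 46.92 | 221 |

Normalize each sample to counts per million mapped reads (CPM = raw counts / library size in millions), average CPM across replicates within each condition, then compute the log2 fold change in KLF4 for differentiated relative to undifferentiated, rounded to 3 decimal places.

CPM(undifferentiated rep1) = 57018 / 63.63 = 896.0868
CPM(undifferentiated rep2) = 49325 / 11.59 = 4255.8240
CPM(differentiated rep1) = 35741 / 22.38 = 1597.0063
CPM(differentiated rep2) = 221 / 46.92 = 4.7101
mean CPM(undifferentiated) = 2575.9554; mean CPM(differentiated) = 800.8582
Fold change = 800.8582 / 2575.9554 = 0.31090
log2(0.31090) = -1.6855

-1.685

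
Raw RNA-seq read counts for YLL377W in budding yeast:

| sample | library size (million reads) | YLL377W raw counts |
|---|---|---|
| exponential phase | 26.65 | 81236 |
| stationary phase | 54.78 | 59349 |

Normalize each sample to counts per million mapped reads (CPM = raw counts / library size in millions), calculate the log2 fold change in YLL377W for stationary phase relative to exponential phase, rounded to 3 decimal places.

CPM(exponential phase) = 81236 / 26.65 = 3048.2552
CPM(stationary phase) = 59349 / 54.78 = 1083.4064
Fold change = 1083.4064 / 3048.2552 = 0.35542
log2(0.35542) = -1.4924

-1.492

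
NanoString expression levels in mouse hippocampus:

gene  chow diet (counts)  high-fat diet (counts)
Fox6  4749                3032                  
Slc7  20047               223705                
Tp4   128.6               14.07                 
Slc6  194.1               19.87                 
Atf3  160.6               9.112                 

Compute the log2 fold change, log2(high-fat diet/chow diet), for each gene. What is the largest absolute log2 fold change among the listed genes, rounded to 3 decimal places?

log2(3032/4749) = -0.647  (Fox6)
log2(223705/20047) = 3.480  (Slc7)
log2(14.07/128.6) = -3.192  (Tp4)
log2(19.87/194.1) = -3.288  (Slc6)
log2(9.112/160.6) = -4.140  (Atf3)
The largest magnitude belongs to Atf3.

4.140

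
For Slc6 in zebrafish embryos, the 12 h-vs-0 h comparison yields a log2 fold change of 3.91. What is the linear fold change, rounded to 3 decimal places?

Fold change = 2^(3.91) = 15.0324

15.032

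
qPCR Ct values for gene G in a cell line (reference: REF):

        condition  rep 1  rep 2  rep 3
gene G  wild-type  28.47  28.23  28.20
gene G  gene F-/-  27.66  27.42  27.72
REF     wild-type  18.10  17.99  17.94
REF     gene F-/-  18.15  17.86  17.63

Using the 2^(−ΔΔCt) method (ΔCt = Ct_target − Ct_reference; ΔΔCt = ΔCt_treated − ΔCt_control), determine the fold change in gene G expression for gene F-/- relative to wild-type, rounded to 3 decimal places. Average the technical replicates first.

1.485

Mean Ct: gene G wild-type 28.300; gene G gene F-/- 27.600; REF wild-type 18.010; REF gene F-/- 17.880
ΔCt(wild-type) = 28.300 − 18.010 = 10.290
ΔCt(gene F-/-) = 27.600 − 17.880 = 9.720
ΔΔCt = 9.720 − 10.290 = -0.570
Fold change = 2^(−(-0.570)) = 2^0.570 = 1.4845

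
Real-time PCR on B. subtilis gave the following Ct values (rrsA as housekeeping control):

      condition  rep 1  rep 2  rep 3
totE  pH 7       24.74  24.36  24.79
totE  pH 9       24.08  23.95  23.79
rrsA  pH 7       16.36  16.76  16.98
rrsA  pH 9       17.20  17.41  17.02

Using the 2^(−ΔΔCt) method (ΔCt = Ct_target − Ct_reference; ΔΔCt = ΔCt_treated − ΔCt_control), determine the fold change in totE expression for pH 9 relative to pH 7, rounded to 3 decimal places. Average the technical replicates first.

Mean Ct: totE pH 7 24.630; totE pH 9 23.940; rrsA pH 7 16.700; rrsA pH 9 17.210
ΔCt(pH 7) = 24.630 − 16.700 = 7.930
ΔCt(pH 9) = 23.940 − 17.210 = 6.730
ΔΔCt = 6.730 − 7.930 = -1.200
Fold change = 2^(−(-1.200)) = 2^1.200 = 2.2974

2.297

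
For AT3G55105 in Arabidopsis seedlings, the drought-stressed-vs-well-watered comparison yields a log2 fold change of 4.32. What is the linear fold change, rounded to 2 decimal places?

Fold change = 2^(4.32) = 19.973

19.97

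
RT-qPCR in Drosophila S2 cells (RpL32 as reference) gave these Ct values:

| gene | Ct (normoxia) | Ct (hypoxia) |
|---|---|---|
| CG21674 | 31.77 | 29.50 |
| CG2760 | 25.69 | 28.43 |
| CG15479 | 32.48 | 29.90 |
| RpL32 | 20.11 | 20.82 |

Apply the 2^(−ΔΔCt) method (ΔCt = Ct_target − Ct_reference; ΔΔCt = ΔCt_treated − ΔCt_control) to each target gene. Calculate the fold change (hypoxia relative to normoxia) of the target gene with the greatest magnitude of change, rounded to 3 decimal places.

CG21674: ΔΔCt = (29.50−20.82) − (31.77−20.11) = 8.68 − 11.66 = -2.98; fold change = 2^2.98 = 7.890
CG2760: ΔΔCt = (28.43−20.82) − (25.69−20.11) = 7.61 − 5.58 = 2.03; fold change = 2^-2.03 = 0.245
CG15479: ΔΔCt = (29.90−20.82) − (32.48−20.11) = 9.08 − 12.37 = -3.29; fold change = 2^3.29 = 9.781
CG15479 has the largest |ΔΔCt| = 3.29.

9.781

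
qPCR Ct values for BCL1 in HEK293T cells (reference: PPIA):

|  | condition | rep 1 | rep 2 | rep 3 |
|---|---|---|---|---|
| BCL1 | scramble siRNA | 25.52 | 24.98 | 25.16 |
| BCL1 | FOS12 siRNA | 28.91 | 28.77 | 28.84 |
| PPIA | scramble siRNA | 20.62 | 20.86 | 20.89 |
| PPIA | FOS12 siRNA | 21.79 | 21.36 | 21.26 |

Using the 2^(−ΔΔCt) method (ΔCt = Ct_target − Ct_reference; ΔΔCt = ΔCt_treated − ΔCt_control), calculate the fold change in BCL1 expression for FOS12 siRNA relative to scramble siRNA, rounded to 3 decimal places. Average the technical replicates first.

Mean Ct: BCL1 scramble siRNA 25.220; BCL1 FOS12 siRNA 28.840; PPIA scramble siRNA 20.790; PPIA FOS12 siRNA 21.470
ΔCt(scramble siRNA) = 25.220 − 20.790 = 4.430
ΔCt(FOS12 siRNA) = 28.840 − 21.470 = 7.370
ΔΔCt = 7.370 − 4.430 = 2.940
Fold change = 2^(−2.940) = 0.1303

0.130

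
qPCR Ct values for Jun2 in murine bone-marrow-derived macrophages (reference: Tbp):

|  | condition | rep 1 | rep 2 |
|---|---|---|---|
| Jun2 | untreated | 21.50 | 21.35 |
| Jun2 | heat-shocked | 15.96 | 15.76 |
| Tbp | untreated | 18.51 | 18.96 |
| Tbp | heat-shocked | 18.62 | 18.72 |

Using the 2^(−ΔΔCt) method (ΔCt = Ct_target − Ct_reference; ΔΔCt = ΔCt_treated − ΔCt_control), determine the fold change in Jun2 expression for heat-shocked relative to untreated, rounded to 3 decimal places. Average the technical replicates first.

45.255

Mean Ct: Jun2 untreated 21.425; Jun2 heat-shocked 15.860; Tbp untreated 18.735; Tbp heat-shocked 18.670
ΔCt(untreated) = 21.425 − 18.735 = 2.690
ΔCt(heat-shocked) = 15.860 − 18.670 = -2.810
ΔΔCt = -2.810 − 2.690 = -5.500
Fold change = 2^(−(-5.500)) = 2^5.500 = 45.2548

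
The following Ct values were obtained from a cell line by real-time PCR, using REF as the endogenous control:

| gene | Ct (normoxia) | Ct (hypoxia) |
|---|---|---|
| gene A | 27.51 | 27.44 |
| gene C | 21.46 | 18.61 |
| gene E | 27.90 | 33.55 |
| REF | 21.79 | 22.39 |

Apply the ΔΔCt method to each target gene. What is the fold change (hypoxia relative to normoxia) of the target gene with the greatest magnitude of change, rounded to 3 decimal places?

0.030

gene A: ΔΔCt = (27.44−22.39) − (27.51−21.79) = 5.05 − 5.72 = -0.67; fold change = 2^0.67 = 1.591
gene C: ΔΔCt = (18.61−22.39) − (21.46−21.79) = -3.78 − (-0.33) = -3.45; fold change = 2^3.45 = 10.928
gene E: ΔΔCt = (33.55−22.39) − (27.90−21.79) = 11.16 − 6.11 = 5.05; fold change = 2^-5.05 = 0.030
gene E has the largest |ΔΔCt| = 5.05.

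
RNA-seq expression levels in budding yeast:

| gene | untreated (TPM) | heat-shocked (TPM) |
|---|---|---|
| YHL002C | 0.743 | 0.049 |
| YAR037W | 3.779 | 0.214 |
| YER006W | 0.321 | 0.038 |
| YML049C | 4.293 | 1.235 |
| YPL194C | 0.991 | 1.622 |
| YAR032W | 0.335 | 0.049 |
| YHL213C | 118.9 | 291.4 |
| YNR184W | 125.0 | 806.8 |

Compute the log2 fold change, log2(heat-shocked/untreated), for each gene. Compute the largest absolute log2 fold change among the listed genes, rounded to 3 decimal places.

4.142

log2(0.049/0.743) = -3.923  (YHL002C)
log2(0.214/3.779) = -4.142  (YAR037W)
log2(0.038/0.321) = -3.079  (YER006W)
log2(1.235/4.293) = -1.797  (YML049C)
log2(1.622/0.991) = 0.711  (YPL194C)
log2(0.049/0.335) = -2.773  (YAR032W)
log2(291.4/118.9) = 1.293  (YHL213C)
log2(806.8/125.0) = 2.690  (YNR184W)
The largest magnitude belongs to YAR037W.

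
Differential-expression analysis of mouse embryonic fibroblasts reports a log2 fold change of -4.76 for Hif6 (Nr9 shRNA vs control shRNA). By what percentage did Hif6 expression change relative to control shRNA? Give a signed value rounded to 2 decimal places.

Fold change = 2^(-4.76) = 0.0369
Percent change = (FC − 1) × 100% = (0.0369 − 1) × 100 = -96.31%

-96.31%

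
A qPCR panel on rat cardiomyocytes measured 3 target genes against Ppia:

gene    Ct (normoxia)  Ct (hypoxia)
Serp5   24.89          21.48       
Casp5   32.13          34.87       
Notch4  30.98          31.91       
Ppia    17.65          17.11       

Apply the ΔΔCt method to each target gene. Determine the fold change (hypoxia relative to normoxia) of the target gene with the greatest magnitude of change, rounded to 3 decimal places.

0.103

Serp5: ΔΔCt = (21.48−17.11) − (24.89−17.65) = 4.37 − 7.24 = -2.87; fold change = 2^2.87 = 7.311
Casp5: ΔΔCt = (34.87−17.11) − (32.13−17.65) = 17.76 − 14.48 = 3.28; fold change = 2^-3.28 = 0.103
Notch4: ΔΔCt = (31.91−17.11) − (30.98−17.65) = 14.80 − 13.33 = 1.47; fold change = 2^-1.47 = 0.361
Casp5 has the largest |ΔΔCt| = 3.28.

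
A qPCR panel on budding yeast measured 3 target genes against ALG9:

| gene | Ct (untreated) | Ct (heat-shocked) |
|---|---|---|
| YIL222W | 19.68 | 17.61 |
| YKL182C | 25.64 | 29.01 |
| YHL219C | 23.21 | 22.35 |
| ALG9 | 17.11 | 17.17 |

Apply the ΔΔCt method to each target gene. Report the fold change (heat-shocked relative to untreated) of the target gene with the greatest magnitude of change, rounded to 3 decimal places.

0.101

YIL222W: ΔΔCt = (17.61−17.17) − (19.68−17.11) = 0.44 − 2.57 = -2.13; fold change = 2^2.13 = 4.377
YKL182C: ΔΔCt = (29.01−17.17) − (25.64−17.11) = 11.84 − 8.53 = 3.31; fold change = 2^-3.31 = 0.101
YHL219C: ΔΔCt = (22.35−17.17) − (23.21−17.11) = 5.18 − 6.10 = -0.92; fold change = 2^0.92 = 1.892
YKL182C has the largest |ΔΔCt| = 3.31.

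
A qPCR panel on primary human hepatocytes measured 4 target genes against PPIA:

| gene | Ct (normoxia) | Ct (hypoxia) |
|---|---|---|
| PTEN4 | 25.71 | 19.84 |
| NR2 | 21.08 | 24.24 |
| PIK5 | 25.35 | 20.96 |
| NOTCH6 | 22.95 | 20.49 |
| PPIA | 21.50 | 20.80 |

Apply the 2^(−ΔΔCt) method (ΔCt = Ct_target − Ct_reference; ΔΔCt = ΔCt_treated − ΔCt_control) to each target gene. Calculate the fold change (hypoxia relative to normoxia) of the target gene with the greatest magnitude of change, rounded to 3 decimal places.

PTEN4: ΔΔCt = (19.84−20.80) − (25.71−21.50) = -0.96 − 4.21 = -5.17; fold change = 2^5.17 = 36.002
NR2: ΔΔCt = (24.24−20.80) − (21.08−21.50) = 3.44 − (-0.42) = 3.86; fold change = 2^-3.86 = 0.069
PIK5: ΔΔCt = (20.96−20.80) − (25.35−21.50) = 0.16 − 3.85 = -3.69; fold change = 2^3.69 = 12.906
NOTCH6: ΔΔCt = (20.49−20.80) − (22.95−21.50) = -0.31 − 1.45 = -1.76; fold change = 2^1.76 = 3.387
PTEN4 has the largest |ΔΔCt| = 5.17.

36.002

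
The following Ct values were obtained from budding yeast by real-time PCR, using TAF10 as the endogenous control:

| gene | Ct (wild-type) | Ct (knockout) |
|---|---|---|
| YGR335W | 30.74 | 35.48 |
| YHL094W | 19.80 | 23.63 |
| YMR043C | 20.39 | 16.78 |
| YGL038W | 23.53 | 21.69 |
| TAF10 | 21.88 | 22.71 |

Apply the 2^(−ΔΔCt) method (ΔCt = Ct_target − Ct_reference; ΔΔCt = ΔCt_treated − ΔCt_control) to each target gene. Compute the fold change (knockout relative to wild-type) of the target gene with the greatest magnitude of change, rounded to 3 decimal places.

21.706

YGR335W: ΔΔCt = (35.48−22.71) − (30.74−21.88) = 12.77 − 8.86 = 3.91; fold change = 2^-3.91 = 0.067
YHL094W: ΔΔCt = (23.63−22.71) − (19.80−21.88) = 0.92 − (-2.08) = 3.00; fold change = 2^-3.00 = 0.125
YMR043C: ΔΔCt = (16.78−22.71) − (20.39−21.88) = -5.93 − (-1.49) = -4.44; fold change = 2^4.44 = 21.706
YGL038W: ΔΔCt = (21.69−22.71) − (23.53−21.88) = -1.02 − 1.65 = -2.67; fold change = 2^2.67 = 6.364
YMR043C has the largest |ΔΔCt| = 4.44.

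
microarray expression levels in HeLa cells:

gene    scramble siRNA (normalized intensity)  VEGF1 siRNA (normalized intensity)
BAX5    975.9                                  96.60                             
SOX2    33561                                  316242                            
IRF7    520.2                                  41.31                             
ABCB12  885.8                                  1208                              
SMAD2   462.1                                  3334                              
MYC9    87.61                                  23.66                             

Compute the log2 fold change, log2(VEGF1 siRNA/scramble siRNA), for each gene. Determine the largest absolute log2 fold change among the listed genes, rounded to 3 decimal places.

log2(96.60/975.9) = -3.337  (BAX5)
log2(316242/33561) = 3.236  (SOX2)
log2(41.31/520.2) = -3.655  (IRF7)
log2(1208/885.8) = 0.448  (ABCB12)
log2(3334/462.1) = 2.851  (SMAD2)
log2(23.66/87.61) = -1.889  (MYC9)
The largest magnitude belongs to IRF7.

3.655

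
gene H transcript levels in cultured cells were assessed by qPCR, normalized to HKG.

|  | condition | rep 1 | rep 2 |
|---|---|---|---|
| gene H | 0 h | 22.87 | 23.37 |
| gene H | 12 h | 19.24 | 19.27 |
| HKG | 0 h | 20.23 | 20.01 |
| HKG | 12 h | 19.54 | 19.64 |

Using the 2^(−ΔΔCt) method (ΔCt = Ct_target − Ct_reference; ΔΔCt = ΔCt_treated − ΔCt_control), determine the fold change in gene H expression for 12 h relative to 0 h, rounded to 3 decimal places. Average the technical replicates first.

10.091

Mean Ct: gene H 0 h 23.120; gene H 12 h 19.255; HKG 0 h 20.120; HKG 12 h 19.590
ΔCt(0 h) = 23.120 − 20.120 = 3.000
ΔCt(12 h) = 19.255 − 19.590 = -0.335
ΔΔCt = -0.335 − 3.000 = -3.335
Fold change = 2^(−(-3.335)) = 2^3.335 = 10.0910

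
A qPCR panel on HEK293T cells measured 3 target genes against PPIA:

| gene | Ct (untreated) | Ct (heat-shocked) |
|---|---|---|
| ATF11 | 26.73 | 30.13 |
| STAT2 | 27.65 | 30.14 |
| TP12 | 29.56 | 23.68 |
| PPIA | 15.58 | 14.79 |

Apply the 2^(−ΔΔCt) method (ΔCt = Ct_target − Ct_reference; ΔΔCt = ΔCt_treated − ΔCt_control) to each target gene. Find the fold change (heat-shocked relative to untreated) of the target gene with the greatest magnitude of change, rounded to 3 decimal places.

ATF11: ΔΔCt = (30.13−14.79) − (26.73−15.58) = 15.34 − 11.15 = 4.19; fold change = 2^-4.19 = 0.055
STAT2: ΔΔCt = (30.14−14.79) − (27.65−15.58) = 15.35 − 12.07 = 3.28; fold change = 2^-3.28 = 0.103
TP12: ΔΔCt = (23.68−14.79) − (29.56−15.58) = 8.89 − 13.98 = -5.09; fold change = 2^5.09 = 34.060
TP12 has the largest |ΔΔCt| = 5.09.

34.060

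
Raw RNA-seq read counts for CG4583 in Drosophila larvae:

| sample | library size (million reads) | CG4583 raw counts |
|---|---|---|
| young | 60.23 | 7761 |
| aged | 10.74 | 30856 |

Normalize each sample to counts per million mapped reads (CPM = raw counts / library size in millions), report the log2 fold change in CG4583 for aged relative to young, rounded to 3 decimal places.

4.479

CPM(young) = 7761 / 60.23 = 128.8561
CPM(aged) = 30856 / 10.74 = 2872.9981
Fold change = 2872.9981 / 128.8561 = 22.29618
log2(22.29618) = 4.4787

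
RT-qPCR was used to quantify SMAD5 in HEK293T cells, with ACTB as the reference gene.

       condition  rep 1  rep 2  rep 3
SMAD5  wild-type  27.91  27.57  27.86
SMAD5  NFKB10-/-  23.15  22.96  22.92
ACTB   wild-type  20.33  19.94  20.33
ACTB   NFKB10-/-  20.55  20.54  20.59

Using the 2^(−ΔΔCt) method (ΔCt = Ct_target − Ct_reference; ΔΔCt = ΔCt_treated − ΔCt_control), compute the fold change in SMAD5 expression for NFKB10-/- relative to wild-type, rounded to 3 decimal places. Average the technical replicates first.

Mean Ct: SMAD5 wild-type 27.780; SMAD5 NFKB10-/- 23.010; ACTB wild-type 20.200; ACTB NFKB10-/- 20.560
ΔCt(wild-type) = 27.780 − 20.200 = 7.580
ΔCt(NFKB10-/-) = 23.010 − 20.560 = 2.450
ΔΔCt = 2.450 − 7.580 = -5.130
Fold change = 2^(−(-5.130)) = 2^5.130 = 35.0174

35.017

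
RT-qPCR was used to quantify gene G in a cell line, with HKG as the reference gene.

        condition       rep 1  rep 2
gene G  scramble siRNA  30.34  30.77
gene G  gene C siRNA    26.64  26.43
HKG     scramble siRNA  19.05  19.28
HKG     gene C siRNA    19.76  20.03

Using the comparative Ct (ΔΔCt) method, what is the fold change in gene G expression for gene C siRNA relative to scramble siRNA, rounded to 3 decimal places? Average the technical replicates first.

26.909

Mean Ct: gene G scramble siRNA 30.555; gene G gene C siRNA 26.535; HKG scramble siRNA 19.165; HKG gene C siRNA 19.895
ΔCt(scramble siRNA) = 30.555 − 19.165 = 11.390
ΔCt(gene C siRNA) = 26.535 − 19.895 = 6.640
ΔΔCt = 6.640 − 11.390 = -4.750
Fold change = 2^(−(-4.750)) = 2^4.750 = 26.9087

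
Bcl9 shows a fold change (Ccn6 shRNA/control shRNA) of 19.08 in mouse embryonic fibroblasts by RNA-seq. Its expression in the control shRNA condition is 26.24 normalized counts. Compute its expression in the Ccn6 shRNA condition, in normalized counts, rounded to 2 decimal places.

Ccn6 shRNA expression = 26.24 × 19.08 = 500.66

500.66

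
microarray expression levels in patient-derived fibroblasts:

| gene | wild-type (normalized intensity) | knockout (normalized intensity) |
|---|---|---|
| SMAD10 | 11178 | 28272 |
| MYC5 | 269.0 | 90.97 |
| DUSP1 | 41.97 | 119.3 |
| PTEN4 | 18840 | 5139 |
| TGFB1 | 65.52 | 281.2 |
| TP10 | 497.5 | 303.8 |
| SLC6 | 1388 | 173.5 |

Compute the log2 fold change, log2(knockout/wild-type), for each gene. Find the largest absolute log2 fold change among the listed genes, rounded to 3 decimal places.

3.000

log2(28272/11178) = 1.339  (SMAD10)
log2(90.97/269.0) = -1.564  (MYC5)
log2(119.3/41.97) = 1.507  (DUSP1)
log2(5139/18840) = -1.874  (PTEN4)
log2(281.2/65.52) = 2.102  (TGFB1)
log2(303.8/497.5) = -0.712  (TP10)
log2(173.5/1388) = -3.000  (SLC6)
The largest magnitude belongs to SLC6.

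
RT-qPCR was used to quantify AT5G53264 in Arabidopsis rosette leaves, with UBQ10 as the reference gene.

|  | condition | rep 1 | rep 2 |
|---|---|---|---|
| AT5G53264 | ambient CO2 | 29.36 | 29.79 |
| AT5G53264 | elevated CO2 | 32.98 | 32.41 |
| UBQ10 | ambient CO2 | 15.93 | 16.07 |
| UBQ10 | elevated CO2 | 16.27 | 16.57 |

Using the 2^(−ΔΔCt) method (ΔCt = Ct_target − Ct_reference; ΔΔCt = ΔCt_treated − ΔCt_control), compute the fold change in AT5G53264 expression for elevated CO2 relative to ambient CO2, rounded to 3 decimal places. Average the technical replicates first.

Mean Ct: AT5G53264 ambient CO2 29.575; AT5G53264 elevated CO2 32.695; UBQ10 ambient CO2 16.000; UBQ10 elevated CO2 16.420
ΔCt(ambient CO2) = 29.575 − 16.000 = 13.575
ΔCt(elevated CO2) = 32.695 − 16.420 = 16.275
ΔΔCt = 16.275 − 13.575 = 2.700
Fold change = 2^(−2.700) = 0.1539

0.154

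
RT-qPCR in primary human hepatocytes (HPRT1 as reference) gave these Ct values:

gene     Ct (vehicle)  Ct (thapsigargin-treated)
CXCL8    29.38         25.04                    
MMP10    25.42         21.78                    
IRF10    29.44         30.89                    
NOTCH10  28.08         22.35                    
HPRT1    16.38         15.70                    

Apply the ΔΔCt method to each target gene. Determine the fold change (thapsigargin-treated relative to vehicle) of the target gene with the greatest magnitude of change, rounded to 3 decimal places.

33.128

CXCL8: ΔΔCt = (25.04−15.70) − (29.38−16.38) = 9.34 − 13.00 = -3.66; fold change = 2^3.66 = 12.641
MMP10: ΔΔCt = (21.78−15.70) − (25.42−16.38) = 6.08 − 9.04 = -2.96; fold change = 2^2.96 = 7.781
IRF10: ΔΔCt = (30.89−15.70) − (29.44−16.38) = 15.19 − 13.06 = 2.13; fold change = 2^-2.13 = 0.228
NOTCH10: ΔΔCt = (22.35−15.70) − (28.08−16.38) = 6.65 − 11.70 = -5.05; fold change = 2^5.05 = 33.128
NOTCH10 has the largest |ΔΔCt| = 5.05.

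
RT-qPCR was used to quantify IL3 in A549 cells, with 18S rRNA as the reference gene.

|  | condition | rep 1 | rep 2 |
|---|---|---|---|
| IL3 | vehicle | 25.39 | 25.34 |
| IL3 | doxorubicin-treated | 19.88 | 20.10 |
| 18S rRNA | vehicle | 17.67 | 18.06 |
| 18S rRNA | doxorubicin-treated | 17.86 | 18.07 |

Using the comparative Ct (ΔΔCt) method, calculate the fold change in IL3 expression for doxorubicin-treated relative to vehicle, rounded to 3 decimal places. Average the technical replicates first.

Mean Ct: IL3 vehicle 25.365; IL3 doxorubicin-treated 19.990; 18S rRNA vehicle 17.865; 18S rRNA doxorubicin-treated 17.965
ΔCt(vehicle) = 25.365 − 17.865 = 7.500
ΔCt(doxorubicin-treated) = 19.990 − 17.965 = 2.025
ΔΔCt = 2.025 − 7.500 = -5.475
Fold change = 2^(−(-5.475)) = 2^5.475 = 44.4774

44.477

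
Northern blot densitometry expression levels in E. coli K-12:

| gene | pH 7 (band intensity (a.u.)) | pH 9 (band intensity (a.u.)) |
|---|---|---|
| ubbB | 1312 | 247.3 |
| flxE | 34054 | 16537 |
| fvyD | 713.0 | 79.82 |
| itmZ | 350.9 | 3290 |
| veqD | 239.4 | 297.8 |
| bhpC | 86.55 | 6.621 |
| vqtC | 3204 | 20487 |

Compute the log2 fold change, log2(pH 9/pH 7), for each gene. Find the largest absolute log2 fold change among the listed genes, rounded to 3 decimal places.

log2(247.3/1312) = -2.407  (ubbB)
log2(16537/34054) = -1.042  (flxE)
log2(79.82/713.0) = -3.159  (fvyD)
log2(3290/350.9) = 3.229  (itmZ)
log2(297.8/239.4) = 0.315  (veqD)
log2(6.621/86.55) = -3.708  (bhpC)
log2(20487/3204) = 2.677  (vqtC)
The largest magnitude belongs to bhpC.

3.708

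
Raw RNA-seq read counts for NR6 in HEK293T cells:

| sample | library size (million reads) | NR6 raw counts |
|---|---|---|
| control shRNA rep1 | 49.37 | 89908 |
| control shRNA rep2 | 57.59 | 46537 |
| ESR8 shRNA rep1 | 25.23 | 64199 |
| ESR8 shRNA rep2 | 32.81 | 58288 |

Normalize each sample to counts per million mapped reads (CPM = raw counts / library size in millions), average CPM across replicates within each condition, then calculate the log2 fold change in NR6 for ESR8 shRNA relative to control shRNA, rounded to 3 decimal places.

0.717

CPM(control shRNA rep1) = 89908 / 49.37 = 1821.1059
CPM(control shRNA rep2) = 46537 / 57.59 = 808.0743
CPM(ESR8 shRNA rep1) = 64199 / 25.23 = 2544.5501
CPM(ESR8 shRNA rep2) = 58288 / 32.81 = 1776.5315
mean CPM(control shRNA) = 1314.5901; mean CPM(ESR8 shRNA) = 2160.5408
Fold change = 2160.5408 / 1314.5901 = 1.64351
log2(1.64351) = 0.7168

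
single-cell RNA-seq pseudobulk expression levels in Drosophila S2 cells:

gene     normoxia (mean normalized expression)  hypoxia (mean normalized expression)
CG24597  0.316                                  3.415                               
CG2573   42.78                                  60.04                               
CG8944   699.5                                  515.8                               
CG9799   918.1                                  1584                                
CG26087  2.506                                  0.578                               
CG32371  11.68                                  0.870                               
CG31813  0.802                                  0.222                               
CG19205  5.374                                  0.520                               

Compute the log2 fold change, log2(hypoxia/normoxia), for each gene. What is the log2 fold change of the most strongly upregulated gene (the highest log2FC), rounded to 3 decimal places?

log2(3.415/0.316) = 3.434  (CG24597)
log2(60.04/42.78) = 0.489  (CG2573)
log2(515.8/699.5) = -0.440  (CG8944)
log2(1584/918.1) = 0.787  (CG9799)
log2(0.578/2.506) = -2.116  (CG26087)
log2(0.870/11.68) = -3.747  (CG32371)
log2(0.222/0.802) = -1.853  (CG31813)
log2(0.520/5.374) = -3.369  (CG19205)
CG24597 is most strongly upregulated.

3.434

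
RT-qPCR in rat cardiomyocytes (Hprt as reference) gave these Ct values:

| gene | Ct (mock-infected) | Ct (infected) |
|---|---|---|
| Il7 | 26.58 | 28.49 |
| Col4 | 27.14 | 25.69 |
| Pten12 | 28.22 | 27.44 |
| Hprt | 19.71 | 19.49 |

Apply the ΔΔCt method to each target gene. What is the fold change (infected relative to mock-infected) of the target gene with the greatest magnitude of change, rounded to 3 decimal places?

Il7: ΔΔCt = (28.49−19.49) − (26.58−19.71) = 9.00 − 6.87 = 2.13; fold change = 2^-2.13 = 0.228
Col4: ΔΔCt = (25.69−19.49) − (27.14−19.71) = 6.20 − 7.43 = -1.23; fold change = 2^1.23 = 2.346
Pten12: ΔΔCt = (27.44−19.49) − (28.22−19.71) = 7.95 − 8.51 = -0.56; fold change = 2^0.56 = 1.474
Il7 has the largest |ΔΔCt| = 2.13.

0.228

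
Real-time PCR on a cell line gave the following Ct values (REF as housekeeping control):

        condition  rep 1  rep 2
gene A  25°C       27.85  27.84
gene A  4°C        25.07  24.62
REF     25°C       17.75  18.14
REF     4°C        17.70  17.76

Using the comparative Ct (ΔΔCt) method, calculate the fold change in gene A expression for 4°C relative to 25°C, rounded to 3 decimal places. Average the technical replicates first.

Mean Ct: gene A 25°C 27.845; gene A 4°C 24.845; REF 25°C 17.945; REF 4°C 17.730
ΔCt(25°C) = 27.845 − 17.945 = 9.900
ΔCt(4°C) = 24.845 − 17.730 = 7.115
ΔΔCt = 7.115 − 9.900 = -2.785
Fold change = 2^(−(-2.785)) = 2^2.785 = 6.8924

6.892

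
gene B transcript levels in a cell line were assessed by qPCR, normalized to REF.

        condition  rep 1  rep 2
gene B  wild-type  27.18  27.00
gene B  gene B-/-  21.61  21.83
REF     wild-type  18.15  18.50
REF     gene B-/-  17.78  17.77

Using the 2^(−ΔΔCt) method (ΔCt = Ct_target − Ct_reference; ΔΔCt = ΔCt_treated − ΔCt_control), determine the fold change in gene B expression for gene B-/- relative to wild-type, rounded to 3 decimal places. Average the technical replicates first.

Mean Ct: gene B wild-type 27.090; gene B gene B-/- 21.720; REF wild-type 18.325; REF gene B-/- 17.775
ΔCt(wild-type) = 27.090 − 18.325 = 8.765
ΔCt(gene B-/-) = 21.720 − 17.775 = 3.945
ΔΔCt = 3.945 − 8.765 = -4.820
Fold change = 2^(−(-4.820)) = 2^4.820 = 28.2465

28.246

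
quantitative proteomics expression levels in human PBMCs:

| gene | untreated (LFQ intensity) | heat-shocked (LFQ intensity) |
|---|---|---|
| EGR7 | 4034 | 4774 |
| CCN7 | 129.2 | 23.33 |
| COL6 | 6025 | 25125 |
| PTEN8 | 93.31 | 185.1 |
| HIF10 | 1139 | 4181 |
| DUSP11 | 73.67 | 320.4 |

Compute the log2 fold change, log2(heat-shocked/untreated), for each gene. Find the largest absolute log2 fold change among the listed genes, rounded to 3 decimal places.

2.469

log2(4774/4034) = 0.243  (EGR7)
log2(23.33/129.2) = -2.469  (CCN7)
log2(25125/6025) = 2.060  (COL6)
log2(185.1/93.31) = 0.988  (PTEN8)
log2(4181/1139) = 1.876  (HIF10)
log2(320.4/73.67) = 2.121  (DUSP11)
The largest magnitude belongs to CCN7.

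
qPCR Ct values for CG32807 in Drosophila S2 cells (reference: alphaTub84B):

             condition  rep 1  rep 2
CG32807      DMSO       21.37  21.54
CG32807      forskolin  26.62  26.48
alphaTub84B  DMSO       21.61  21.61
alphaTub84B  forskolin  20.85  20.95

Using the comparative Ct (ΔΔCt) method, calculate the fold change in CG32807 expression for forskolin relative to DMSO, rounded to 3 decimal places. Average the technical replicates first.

Mean Ct: CG32807 DMSO 21.455; CG32807 forskolin 26.550; alphaTub84B DMSO 21.610; alphaTub84B forskolin 20.900
ΔCt(DMSO) = 21.455 − 21.610 = -0.155
ΔCt(forskolin) = 26.550 − 20.900 = 5.650
ΔΔCt = 5.650 − (-0.155) = 5.805
Fold change = 2^(−5.805) = 0.0179

0.018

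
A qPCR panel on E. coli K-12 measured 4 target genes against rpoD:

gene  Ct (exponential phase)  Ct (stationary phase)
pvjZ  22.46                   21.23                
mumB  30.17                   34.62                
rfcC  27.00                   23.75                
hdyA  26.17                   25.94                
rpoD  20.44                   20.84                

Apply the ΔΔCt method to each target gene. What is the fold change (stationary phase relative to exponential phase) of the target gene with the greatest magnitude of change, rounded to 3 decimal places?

pvjZ: ΔΔCt = (21.23−20.84) − (22.46−20.44) = 0.39 − 2.02 = -1.63; fold change = 2^1.63 = 3.095
mumB: ΔΔCt = (34.62−20.84) − (30.17−20.44) = 13.78 − 9.73 = 4.05; fold change = 2^-4.05 = 0.060
rfcC: ΔΔCt = (23.75−20.84) − (27.00−20.44) = 2.91 − 6.56 = -3.65; fold change = 2^3.65 = 12.553
hdyA: ΔΔCt = (25.94−20.84) − (26.17−20.44) = 5.10 − 5.73 = -0.63; fold change = 2^0.63 = 1.548
mumB has the largest |ΔΔCt| = 4.05.

0.060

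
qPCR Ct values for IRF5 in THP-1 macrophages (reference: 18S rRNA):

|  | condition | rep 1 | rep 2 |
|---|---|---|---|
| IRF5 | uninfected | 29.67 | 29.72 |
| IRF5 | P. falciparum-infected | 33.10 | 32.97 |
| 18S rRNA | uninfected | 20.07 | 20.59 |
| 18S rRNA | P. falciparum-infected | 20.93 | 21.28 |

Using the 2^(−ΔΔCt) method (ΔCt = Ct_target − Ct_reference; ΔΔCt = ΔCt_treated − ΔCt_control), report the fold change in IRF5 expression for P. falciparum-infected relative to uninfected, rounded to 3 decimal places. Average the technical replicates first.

Mean Ct: IRF5 uninfected 29.695; IRF5 P. falciparum-infected 33.035; 18S rRNA uninfected 20.330; 18S rRNA P. falciparum-infected 21.105
ΔCt(uninfected) = 29.695 − 20.330 = 9.365
ΔCt(P. falciparum-infected) = 33.035 − 21.105 = 11.930
ΔΔCt = 11.930 − 9.365 = 2.565
Fold change = 2^(−2.565) = 0.1690

0.169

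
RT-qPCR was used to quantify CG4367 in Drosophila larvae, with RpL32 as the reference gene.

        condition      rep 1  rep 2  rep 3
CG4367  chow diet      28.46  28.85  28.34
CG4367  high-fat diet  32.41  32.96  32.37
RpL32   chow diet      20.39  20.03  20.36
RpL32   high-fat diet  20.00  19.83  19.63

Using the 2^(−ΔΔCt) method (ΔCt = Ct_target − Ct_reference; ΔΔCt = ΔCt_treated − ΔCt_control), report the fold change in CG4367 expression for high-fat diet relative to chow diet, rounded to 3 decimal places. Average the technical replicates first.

0.045

Mean Ct: CG4367 chow diet 28.550; CG4367 high-fat diet 32.580; RpL32 chow diet 20.260; RpL32 high-fat diet 19.820
ΔCt(chow diet) = 28.550 − 20.260 = 8.290
ΔCt(high-fat diet) = 32.580 − 19.820 = 12.760
ΔΔCt = 12.760 − 8.290 = 4.470
Fold change = 2^(−4.470) = 0.0451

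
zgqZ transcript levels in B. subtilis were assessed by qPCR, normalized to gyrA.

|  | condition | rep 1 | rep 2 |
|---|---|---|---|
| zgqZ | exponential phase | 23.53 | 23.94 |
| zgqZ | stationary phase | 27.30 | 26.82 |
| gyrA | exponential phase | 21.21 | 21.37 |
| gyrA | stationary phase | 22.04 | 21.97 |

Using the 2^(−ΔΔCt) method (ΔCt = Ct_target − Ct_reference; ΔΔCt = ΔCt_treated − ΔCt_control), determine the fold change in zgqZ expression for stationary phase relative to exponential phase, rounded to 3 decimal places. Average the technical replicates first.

Mean Ct: zgqZ exponential phase 23.735; zgqZ stationary phase 27.060; gyrA exponential phase 21.290; gyrA stationary phase 22.005
ΔCt(exponential phase) = 23.735 − 21.290 = 2.445
ΔCt(stationary phase) = 27.060 − 22.005 = 5.055
ΔΔCt = 5.055 − 2.445 = 2.610
Fold change = 2^(−2.610) = 0.1638

0.164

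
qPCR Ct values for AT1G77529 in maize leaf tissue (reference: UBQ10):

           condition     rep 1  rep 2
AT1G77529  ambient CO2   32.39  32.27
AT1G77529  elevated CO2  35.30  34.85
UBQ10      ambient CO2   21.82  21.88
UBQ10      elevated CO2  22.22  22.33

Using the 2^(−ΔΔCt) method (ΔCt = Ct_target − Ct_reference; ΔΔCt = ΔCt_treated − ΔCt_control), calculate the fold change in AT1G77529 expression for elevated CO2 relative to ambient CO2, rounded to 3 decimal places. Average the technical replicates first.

0.200

Mean Ct: AT1G77529 ambient CO2 32.330; AT1G77529 elevated CO2 35.075; UBQ10 ambient CO2 21.850; UBQ10 elevated CO2 22.275
ΔCt(ambient CO2) = 32.330 − 21.850 = 10.480
ΔCt(elevated CO2) = 35.075 − 22.275 = 12.800
ΔΔCt = 12.800 − 10.480 = 2.320
Fold change = 2^(−2.320) = 0.2003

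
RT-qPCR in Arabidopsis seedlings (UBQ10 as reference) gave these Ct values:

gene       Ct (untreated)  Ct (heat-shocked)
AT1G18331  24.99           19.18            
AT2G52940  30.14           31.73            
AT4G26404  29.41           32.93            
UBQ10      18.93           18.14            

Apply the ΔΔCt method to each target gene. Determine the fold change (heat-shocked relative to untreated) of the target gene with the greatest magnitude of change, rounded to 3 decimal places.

AT1G18331: ΔΔCt = (19.18−18.14) − (24.99−18.93) = 1.04 − 6.06 = -5.02; fold change = 2^5.02 = 32.447
AT2G52940: ΔΔCt = (31.73−18.14) − (30.14−18.93) = 13.59 − 11.21 = 2.38; fold change = 2^-2.38 = 0.192
AT4G26404: ΔΔCt = (32.93−18.14) − (29.41−18.93) = 14.79 − 10.48 = 4.31; fold change = 2^-4.31 = 0.050
AT1G18331 has the largest |ΔΔCt| = 5.02.

32.447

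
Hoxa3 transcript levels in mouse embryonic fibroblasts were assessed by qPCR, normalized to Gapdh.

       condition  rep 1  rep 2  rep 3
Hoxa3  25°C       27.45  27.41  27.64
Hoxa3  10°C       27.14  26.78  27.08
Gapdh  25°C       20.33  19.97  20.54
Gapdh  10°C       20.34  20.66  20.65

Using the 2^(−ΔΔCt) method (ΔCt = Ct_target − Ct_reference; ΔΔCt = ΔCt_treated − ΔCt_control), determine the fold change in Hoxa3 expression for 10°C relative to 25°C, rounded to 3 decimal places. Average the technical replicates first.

1.705

Mean Ct: Hoxa3 25°C 27.500; Hoxa3 10°C 27.000; Gapdh 25°C 20.280; Gapdh 10°C 20.550
ΔCt(25°C) = 27.500 − 20.280 = 7.220
ΔCt(10°C) = 27.000 − 20.550 = 6.450
ΔΔCt = 6.450 − 7.220 = -0.770
Fold change = 2^(−(-0.770)) = 2^0.770 = 1.7053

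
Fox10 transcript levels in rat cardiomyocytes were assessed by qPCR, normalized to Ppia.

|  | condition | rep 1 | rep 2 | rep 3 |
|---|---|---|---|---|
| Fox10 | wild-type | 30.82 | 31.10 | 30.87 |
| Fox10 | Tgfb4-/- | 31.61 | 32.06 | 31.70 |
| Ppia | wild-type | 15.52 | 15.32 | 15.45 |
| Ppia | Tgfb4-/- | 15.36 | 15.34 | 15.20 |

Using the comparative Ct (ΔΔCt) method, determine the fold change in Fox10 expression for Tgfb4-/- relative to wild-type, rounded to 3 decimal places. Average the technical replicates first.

Mean Ct: Fox10 wild-type 30.930; Fox10 Tgfb4-/- 31.790; Ppia wild-type 15.430; Ppia Tgfb4-/- 15.300
ΔCt(wild-type) = 30.930 − 15.430 = 15.500
ΔCt(Tgfb4-/-) = 31.790 − 15.300 = 16.490
ΔΔCt = 16.490 − 15.500 = 0.990
Fold change = 2^(−0.990) = 0.5035

0.503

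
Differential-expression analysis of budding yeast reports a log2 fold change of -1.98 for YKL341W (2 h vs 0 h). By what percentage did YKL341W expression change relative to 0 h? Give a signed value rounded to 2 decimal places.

Fold change = 2^(-1.98) = 0.2535
Percent change = (FC − 1) × 100% = (0.2535 − 1) × 100 = -74.65%

-74.65%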